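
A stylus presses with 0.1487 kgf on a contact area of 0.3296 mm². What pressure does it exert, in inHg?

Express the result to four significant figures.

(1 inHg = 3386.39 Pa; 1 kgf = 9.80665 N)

1306 inHg

0.1487 kgf × 9.80665 = 1.45825 N
0.3296 mm² × 10⁻⁶ = 3.296×10⁻⁷ m²
P = F / A = 1.45825 N / 3.296×10⁻⁷ m² = 4.4243×10⁶ Pa
4.4243×10⁶ Pa ÷ (3386.39 Pa/inHg) = 1306.49 inHg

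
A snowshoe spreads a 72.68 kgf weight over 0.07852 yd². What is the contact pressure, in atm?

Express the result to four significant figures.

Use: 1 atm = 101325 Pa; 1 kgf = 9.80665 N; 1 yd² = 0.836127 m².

0.1071 atm

72.68 kgf × 9.80665 → 712.747 N
0.07852 yd² × 0.836127 → 0.0656527 m²
P = F / A = 712.747 N / 0.0656527 m² = 10856.3 Pa
10856.3 Pa ÷ (101325 Pa/atm) = 0.107143 atm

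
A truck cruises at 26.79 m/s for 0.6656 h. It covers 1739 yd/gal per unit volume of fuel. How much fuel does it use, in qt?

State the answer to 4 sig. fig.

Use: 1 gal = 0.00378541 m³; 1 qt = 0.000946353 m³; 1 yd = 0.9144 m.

161.5 qt

0.6656 h → 2396.16 s
d = v × t = 26.79 × 2396.16 = 64193.1 m
1739 yd/gal → 420071 m/m³
V = d / (distance per unit fuel) = 64193.1 / 420071 = 0.152815 m³
In qt: 0.152815 / 0.000946353 = 161.478 qt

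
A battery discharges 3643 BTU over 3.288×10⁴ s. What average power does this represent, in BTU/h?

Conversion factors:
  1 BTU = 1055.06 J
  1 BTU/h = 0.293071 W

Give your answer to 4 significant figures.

3643 BTU × 1055.06 = 3.84358×10⁶ J
P = E / t = 3.84358×10⁶ J / 32880 s = 116.897 W
116.897 W ÷ (0.293071 W/BTU/h) = 398.869 BTU/h

398.9 BTU/h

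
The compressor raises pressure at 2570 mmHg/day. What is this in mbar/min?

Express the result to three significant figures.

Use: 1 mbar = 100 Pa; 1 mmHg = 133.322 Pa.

2570 mmHg/day × 133.322 Pa/mmHg ÷ 86400 s/day = 3.96571 Pa/s
3.96571 Pa/s ÷ 100 Pa/mbar × 60 s/min = 2.37943 mbar/min

2.38 mbar/min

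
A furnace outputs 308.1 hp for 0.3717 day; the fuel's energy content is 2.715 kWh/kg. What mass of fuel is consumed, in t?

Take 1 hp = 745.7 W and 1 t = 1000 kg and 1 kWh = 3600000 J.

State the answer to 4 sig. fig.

0.7549 t

308.1 hp → 229750 W
0.3717 day → 32114.9 s
E = P × t = 229750 × 32114.9 = 7.3784×10⁹ J
2.715 kWh/kg → 9.774×10⁶ J/kg
m = E / e_s = 7.3784×10⁹ / 9.774×10⁶ = 754.901 kg
In t: 754.901 / 1000 = 0.754901 t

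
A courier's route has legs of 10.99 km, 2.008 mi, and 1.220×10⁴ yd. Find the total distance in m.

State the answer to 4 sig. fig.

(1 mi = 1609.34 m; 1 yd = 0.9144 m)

2.538×10⁴ m

10.99 km × 1000 = 10990 m
2.008 mi × 1609.34 = 3231.55 m
1.220×10⁴ yd × 0.9144 = 11155.7 m
Total: 10990 + 3231.55 + 11155.7 = 25377.2 m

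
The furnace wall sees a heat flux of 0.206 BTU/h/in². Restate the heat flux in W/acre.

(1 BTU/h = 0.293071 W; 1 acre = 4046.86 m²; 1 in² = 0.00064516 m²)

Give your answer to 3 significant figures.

3.79×10⁵ W/acre

0.206 BTU/h/in² × 0.293071 W/BTU/h ÷ 0.00064516 m²/in² = 93.5778 W/m²
93.5778 W/m² × 4046.86 m²/acre = 378696 W/acre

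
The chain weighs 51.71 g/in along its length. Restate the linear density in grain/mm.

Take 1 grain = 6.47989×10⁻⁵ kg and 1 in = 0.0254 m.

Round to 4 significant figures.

31.42 grain/mm

51.71 g/in × 0.001 kg/g ÷ 0.0254 m/in = 2.03583 kg/m
2.03583 kg/m ÷ 6.47989×10⁻⁵ kg/grain × 0.001 m/mm = 31.4177 grain/mm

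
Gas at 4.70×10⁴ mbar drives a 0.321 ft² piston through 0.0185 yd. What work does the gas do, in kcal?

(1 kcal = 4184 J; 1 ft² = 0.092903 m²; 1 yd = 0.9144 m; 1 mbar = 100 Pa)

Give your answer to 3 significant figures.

0.567 kcal

4.70×10⁴ mbar → 4.7×10⁶ Pa
0.321 ft² → 0.0298219 m²
F = P × A = 4.7×10⁶ × 0.0298219 = 140163 N
0.0185 yd → 0.0169164 m
W = F × d = 140163 × 0.0169164 = 2371.05 J
In kcal: 2371.05 / 4184 = 0.566695 kcal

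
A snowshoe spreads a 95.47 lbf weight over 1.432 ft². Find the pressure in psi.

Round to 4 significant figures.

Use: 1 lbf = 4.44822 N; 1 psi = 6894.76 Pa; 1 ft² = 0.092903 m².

95.47 lbf × 4.44822 → 424.672 N
1.432 ft² × 0.092903 → 0.133037 m²
P = F / A = 424.672 N / 0.133037 m² = 3192.13 Pa
3192.13 Pa ÷ (6894.76 Pa/psi) = 0.462979 psi

0.4630 psi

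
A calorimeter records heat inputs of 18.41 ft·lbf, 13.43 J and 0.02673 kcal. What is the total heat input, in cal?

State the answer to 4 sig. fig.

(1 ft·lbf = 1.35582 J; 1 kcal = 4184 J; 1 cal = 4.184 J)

18.41 ft·lbf × 1.35582 = 24.9606 J
13.43 J (already J)
0.02673 kcal × 4184 = 111.838 J
Sum: 24.9606 + 13.43 + 111.838 = 150.229 J
In cal: 150.229 / 4.184 = 35.9056 cal

35.91 cal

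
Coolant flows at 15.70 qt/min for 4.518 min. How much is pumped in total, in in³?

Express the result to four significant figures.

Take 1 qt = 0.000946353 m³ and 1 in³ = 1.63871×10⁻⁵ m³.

4096 in³

15.70 qt/min → 2.47629×10⁻⁴ m³/s
4.518 min → 271.08 s
V = Q × t = 2.47629×10⁻⁴ × 271.08 = 0.0671273 m³
In in³: 0.0671273 / 1.63871×10⁻⁵ = 4096.35 in³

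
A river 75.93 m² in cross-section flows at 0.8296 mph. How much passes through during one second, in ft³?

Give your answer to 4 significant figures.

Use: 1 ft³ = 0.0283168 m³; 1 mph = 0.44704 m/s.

994.5 ft³

0.8296 mph × 0.44704 = 0.370864 m/s
V = v × A × t = 0.370864 m/s × 75.93 m² × 1 s = 28.1597 m³
28.1597 m³ ÷ (0.0283168 m³/ft³) = 994.452 ft³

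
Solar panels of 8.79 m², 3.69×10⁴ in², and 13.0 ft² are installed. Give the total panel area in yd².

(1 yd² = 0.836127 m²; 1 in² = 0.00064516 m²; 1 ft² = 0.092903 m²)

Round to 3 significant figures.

8.79 m² (already m²)
3.69×10⁴ in² × 0.00064516 = 23.8064 m²
13.0 ft² × 0.092903 = 1.20774 m²
Combined: 8.79 + 23.8064 + 1.20774 = 33.8041 m²
In yd²: 33.8041 / 0.836127 = 40.4294 yd²

40.4 yd²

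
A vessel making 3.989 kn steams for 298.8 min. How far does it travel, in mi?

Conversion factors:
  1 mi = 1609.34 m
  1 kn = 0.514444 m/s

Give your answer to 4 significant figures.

3.989 kn × 0.514444 = 2.05212 m/s
298.8 min × 60 = 17928 s
d = v × t = 2.05212 m/s × 17928 s = 36790.4 m
36790.4 m ÷ (1609.34 m/mi) = 22.8606 mi

22.86 mi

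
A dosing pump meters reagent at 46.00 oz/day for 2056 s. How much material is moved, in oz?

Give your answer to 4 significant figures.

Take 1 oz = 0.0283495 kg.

46.00 oz/day → 1.50935×10⁻⁵ kg/s
m = ṁ × t = 1.50935×10⁻⁵ × 2056 = 0.0310322 kg
In oz: 0.0310322 / 0.0283495 = 1.09463 oz

1.095 oz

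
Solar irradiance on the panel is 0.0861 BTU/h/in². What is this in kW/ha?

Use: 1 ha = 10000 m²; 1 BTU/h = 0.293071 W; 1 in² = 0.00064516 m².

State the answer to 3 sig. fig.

391 kW/ha

0.0861 BTU/h/in² × 0.293071 W/BTU/h ÷ 0.00064516 m²/in² = 39.1119 W/m²
39.1119 W/m² ÷ 1000 W/kW × 10000 m²/ha = 391.119 kW/ha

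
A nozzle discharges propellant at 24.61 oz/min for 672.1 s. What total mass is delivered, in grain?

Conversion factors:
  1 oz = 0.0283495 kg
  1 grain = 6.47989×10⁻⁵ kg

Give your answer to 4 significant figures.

24.61 oz/min → 0.011628 kg/s
m = ṁ × t = 0.011628 × 672.1 = 7.81518 kg
In grain: 7.81518 / 6.47989×10⁻⁵ = 120607 grain

1.206×10⁵ grain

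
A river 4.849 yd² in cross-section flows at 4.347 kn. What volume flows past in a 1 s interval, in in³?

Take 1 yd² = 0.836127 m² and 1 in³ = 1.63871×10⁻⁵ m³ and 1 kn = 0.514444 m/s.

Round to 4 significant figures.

5.533×10⁵ in³

4.347 kn × 0.514444 = 2.23629 m/s
4.849 yd² × 0.836127 = 4.05438 m²
V = v × A × t = 2.23629 m/s × 4.05438 m² × 1 s = 9.06677 m³
9.06677 m³ ÷ (1.63871×10⁻⁵ m³/in³) = 553287 in³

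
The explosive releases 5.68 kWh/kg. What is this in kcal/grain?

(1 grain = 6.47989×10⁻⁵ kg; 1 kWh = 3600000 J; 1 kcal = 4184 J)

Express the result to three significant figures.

0.317 kcal/grain

5.68 kWh/kg × 3600000 J/kWh = 2.0448×10⁷ J/kg
2.0448×10⁷ J/kg ÷ 4184 J/kcal × 6.47989×10⁻⁵ kg/grain = 0.316684 kcal/grain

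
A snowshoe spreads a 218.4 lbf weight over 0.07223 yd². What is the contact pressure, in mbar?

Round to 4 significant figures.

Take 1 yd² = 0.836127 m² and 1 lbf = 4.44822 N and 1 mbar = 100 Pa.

160.9 mbar

218.4 lbf × 4.44822 = 971.491 N
0.07223 yd² × 0.836127 = 0.0603935 m²
P = F / A = 971.491 N / 0.0603935 m² = 16086 Pa
16086 Pa ÷ (100 Pa/mbar) = 160.86 mbar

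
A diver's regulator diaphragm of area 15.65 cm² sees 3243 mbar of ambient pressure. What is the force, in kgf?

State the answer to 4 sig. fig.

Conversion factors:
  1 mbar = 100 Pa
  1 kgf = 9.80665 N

51.75 kgf

3243 mbar × 100 = 324300 Pa
15.65 cm² × 0.0001 = 0.001565 m²
F = P × A = 324300 Pa × 0.001565 m² = 507.53 N
507.53 N ÷ (9.80665 N/kgf) = 51.7537 kgf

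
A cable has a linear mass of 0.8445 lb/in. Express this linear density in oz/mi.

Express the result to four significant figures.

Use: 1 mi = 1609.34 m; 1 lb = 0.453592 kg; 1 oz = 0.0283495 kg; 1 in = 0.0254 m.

0.8445 lb/in × 0.453592 kg/lb ÷ 0.0254 m/in = 15.081 kg/m
15.081 kg/m ÷ 0.0283495 kg/oz × 1609.34 m/mi = 856116 oz/mi

8.561×10⁵ oz/mi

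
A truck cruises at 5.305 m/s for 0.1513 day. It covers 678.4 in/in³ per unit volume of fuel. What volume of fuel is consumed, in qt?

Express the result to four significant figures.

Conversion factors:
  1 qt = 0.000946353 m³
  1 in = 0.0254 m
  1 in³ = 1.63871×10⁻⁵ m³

0.1513 day → 13072.3 s
d = v × t = 5.305 × 13072.3 = 69348.6 m
678.4 in/in³ → 1.05152×10⁶ m/m³
V = d / (distance per unit fuel) = 69348.6 / 1.05152×10⁶ = 0.0659508 m³
In qt: 0.0659508 / 0.000946353 = 69.6894 qt

69.69 qt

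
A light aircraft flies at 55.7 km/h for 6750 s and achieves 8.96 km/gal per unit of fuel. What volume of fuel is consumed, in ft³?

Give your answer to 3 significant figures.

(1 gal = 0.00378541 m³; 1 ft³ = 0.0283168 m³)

55.7 km/h → 15.4722 m/s
d = v × t = 15.4722 × 6750 = 104437 m
8.96 km/gal → 2.36698×10⁶ m/m³
V = d / (distance per unit fuel) = 104437 / 2.36698×10⁶ = 0.0441225 m³
In ft³: 0.0441225 / 0.0283168 = 1.55817 ft³

1.56 ft³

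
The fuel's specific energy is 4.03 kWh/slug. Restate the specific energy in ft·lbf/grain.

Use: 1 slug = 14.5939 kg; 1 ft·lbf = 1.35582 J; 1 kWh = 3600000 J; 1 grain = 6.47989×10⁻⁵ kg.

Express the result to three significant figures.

4.03 kWh/slug × 3600000 J/kWh ÷ 14.5939 kg/slug = 994114 J/kg
994114 J/kg ÷ 1.35582 J/ft·lbf × 6.47989×10⁻⁵ kg/grain = 47.5118 ft·lbf/grain

47.5 ft·lbf/grain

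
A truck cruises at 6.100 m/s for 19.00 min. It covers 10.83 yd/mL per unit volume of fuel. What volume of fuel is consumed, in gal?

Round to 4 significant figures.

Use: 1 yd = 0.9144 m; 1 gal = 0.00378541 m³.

19.00 min → 1140 s
d = v × t = 6.1 × 1140 = 6954 m
10.83 yd/mL → 9.90295×10⁶ m/m³
V = d / (distance per unit fuel) = 6954 / 9.90295×10⁶ = 7.02215×10⁻⁴ m³
In gal: 7.02215×10⁻⁴ / 0.00378541 = 0.185506 gal

0.1855 gal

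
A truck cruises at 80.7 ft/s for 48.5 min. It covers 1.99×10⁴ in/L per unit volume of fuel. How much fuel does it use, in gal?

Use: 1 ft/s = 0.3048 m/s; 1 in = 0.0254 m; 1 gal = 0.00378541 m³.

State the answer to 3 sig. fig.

37.4 gal

80.7 ft/s → 24.5974 m/s
48.5 min → 2910 s
d = v × t = 24.5974 × 2910 = 71578.4 m
1.99×10⁴ in/L → 505460 m/m³
V = d / (distance per unit fuel) = 71578.4 / 505460 = 0.14161 m³
In gal: 0.14161 / 0.00378541 = 37.4094 gal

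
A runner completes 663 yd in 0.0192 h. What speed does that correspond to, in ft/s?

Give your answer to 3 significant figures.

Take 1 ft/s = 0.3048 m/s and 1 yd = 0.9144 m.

28.8 ft/s

663 yd × 0.9144 = 606.247 m
0.0192 h × 3600 = 69.12 s
v = d / t = 606.247 m / 69.12 s = 8.77093 m/s
8.77093 m/s ÷ (0.3048 m/s/ft/s) = 28.776 ft/s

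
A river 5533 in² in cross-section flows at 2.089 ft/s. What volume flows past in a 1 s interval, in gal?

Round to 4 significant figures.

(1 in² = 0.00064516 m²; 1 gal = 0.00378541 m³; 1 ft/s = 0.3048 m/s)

2.089 ft/s × 0.3048 → 0.636727 m/s
5533 in² × 0.00064516 → 3.56967 m²
V = v × A × t = 0.636727 m/s × 3.56967 m² × 1 s = 2.27291 m³
2.27291 m³ ÷ (0.00378541 m³/gal) = 600.44 gal

600.4 gal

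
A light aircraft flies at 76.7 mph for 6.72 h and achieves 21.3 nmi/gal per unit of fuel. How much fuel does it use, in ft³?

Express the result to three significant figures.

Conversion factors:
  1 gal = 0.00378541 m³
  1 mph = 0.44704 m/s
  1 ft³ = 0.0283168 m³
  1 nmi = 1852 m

2.81 ft³

76.7 mph → 34.288 m/s
6.72 h → 24192 s
d = v × t = 34.288 × 24192 = 829495 m
21.3 nmi/gal → 1.0421×10⁷ m/m³
V = d / (distance per unit fuel) = 829495 / 1.0421×10⁷ = 0.0795984 m³
In ft³: 0.0795984 / 0.0283168 = 2.811 ft³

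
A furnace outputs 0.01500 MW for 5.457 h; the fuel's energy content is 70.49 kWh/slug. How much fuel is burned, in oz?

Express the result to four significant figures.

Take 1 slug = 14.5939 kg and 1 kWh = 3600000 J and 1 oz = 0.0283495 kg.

0.01500 MW → 15000 W
5.457 h → 19645.2 s
E = P × t = 15000 × 19645.2 = 2.94678×10⁸ J
70.49 kWh/slug → 1.73884×10⁷ J/kg
m = E / e_s = 2.94678×10⁸ / 1.73884×10⁷ = 16.9468 kg
In oz: 16.9468 / 0.0283495 = 597.781 oz

597.8 oz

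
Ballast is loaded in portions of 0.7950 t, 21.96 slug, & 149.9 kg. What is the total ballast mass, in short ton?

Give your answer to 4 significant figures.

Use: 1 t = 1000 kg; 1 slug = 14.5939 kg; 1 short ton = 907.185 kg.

0.7950 t × 1000 → 795 kg
21.96 slug × 14.5939 → 320.482 kg
149.9 kg (already kg)
Total: 795 + 320.482 + 149.9 = 1265.38 kg
In short ton: 1265.38 / 907.185 = 1.39484 short ton

1.395 short ton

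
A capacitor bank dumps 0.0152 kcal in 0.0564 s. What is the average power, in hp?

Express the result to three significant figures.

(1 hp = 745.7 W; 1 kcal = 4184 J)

1.51 hp

0.0152 kcal × 4184 → 63.5968 J
P = E / t = 63.5968 J / 0.0564 s = 1127.6 W
1127.6 W ÷ (745.7 W/hp) = 1.51214 hp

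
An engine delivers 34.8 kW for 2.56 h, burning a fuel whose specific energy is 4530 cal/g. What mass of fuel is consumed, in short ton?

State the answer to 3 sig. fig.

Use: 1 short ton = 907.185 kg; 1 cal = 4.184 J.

0.0187 short ton

34.8 kW → 34800 W
2.56 h → 9216 s
E = P × t = 34800 × 9216 = 3.20717×10⁸ J
4530 cal/g → 1.89535×10⁷ J/kg
m = E / e_s = 3.20717×10⁸ / 1.89535×10⁷ = 16.9213 kg
In short ton: 16.9213 / 907.185 = 0.0186525 short ton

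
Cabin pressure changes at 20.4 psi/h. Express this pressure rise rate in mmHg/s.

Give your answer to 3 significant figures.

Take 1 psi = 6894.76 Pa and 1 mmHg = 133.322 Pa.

20.4 psi/h × 6894.76 Pa/psi ÷ 3600 s/h = 39.0703 Pa/s
39.0703 Pa/s ÷ 133.322 Pa/mmHg = 0.293052 mmHg/s

0.293 mmHg/s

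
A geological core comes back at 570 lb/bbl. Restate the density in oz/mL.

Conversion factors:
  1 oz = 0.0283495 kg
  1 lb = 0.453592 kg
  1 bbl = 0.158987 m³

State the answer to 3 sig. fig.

570 lb/bbl × 0.453592 kg/lb ÷ 0.158987 m³/bbl = 1626.22 kg/m³
1626.22 kg/m³ ÷ 0.0283495 kg/oz × 10⁻⁶ m³/mL = 0.0573633 oz/mL

0.0574 oz/mL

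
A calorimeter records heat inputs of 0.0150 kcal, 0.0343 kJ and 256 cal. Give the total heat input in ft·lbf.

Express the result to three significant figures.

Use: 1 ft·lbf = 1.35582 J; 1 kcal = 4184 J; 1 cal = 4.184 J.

862 ft·lbf

0.0150 kcal × 4184 = 62.76 J
0.0343 kJ × 1000 = 34.3 J
256 cal × 4.184 = 1071.1 J
Total: 62.76 + 34.3 + 1071.1 = 1168.16 J
In ft·lbf: 1168.16 / 1.35582 = 861.589 ft·lbf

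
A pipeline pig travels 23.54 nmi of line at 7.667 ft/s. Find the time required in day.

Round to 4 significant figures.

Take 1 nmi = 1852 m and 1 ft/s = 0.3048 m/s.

0.2159 day

23.54 nmi × 1852 → 43596.1 m
7.667 ft/s × 0.3048 → 2.3369 m/s
t = d / v = 43596.1 m / 2.3369 m/s = 18655.5 s
18655.5 s ÷ (86400 s/day) = 0.21592 day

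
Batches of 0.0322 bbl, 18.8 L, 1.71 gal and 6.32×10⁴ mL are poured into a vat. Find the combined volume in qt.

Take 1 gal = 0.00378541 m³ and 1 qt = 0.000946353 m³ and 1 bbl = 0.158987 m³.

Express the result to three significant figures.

0.0322 bbl × 0.158987 = 0.00511938 m³
18.8 L × 0.001 = 0.0188 m³
1.71 gal × 0.00378541 = 0.00647305 m³
6.32×10⁴ mL × 10⁻⁶ = 0.0632 m³
Combined: 0.00511938 + 0.0188 + 0.00647305 + 0.0632 = 0.0935924 m³
In qt: 0.0935924 / 0.000946353 = 98.898 qt

98.9 qt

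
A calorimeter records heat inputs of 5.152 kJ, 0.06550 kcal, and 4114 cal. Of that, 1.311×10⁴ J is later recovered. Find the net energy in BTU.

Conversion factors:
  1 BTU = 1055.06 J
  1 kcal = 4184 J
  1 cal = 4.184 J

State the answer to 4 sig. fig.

9.032 BTU

5.152 kJ × 1000 = 5152 J
0.06550 kcal × 4184 = 274.052 J
4114 cal × 4.184 = 17213 J
1.311×10⁴ J (already J)
Net: 5152 + 274.052 + 17213 − 13110 = 9529.05 J
In BTU: 9529.05 / 1055.06 = 9.03176 BTU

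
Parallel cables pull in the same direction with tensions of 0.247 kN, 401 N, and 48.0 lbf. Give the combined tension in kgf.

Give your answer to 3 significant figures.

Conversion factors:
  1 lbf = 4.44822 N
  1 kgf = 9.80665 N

87.9 kgf

0.247 kN × 1000 = 247 N
401 N (already N)
48.0 lbf × 4.44822 = 213.515 N
Combined: 247 + 401 + 213.515 = 861.515 N
In kgf: 861.515 / 9.80665 = 87.8501 kgf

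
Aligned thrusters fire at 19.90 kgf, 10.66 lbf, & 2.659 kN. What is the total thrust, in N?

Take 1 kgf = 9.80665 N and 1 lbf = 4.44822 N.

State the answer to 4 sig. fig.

19.90 kgf × 9.80665 = 195.152 N
10.66 lbf × 4.44822 = 47.418 N
2.659 kN × 1000 = 2659 N
Sum: 195.152 + 47.418 + 2659 = 2901.57 N

2902 N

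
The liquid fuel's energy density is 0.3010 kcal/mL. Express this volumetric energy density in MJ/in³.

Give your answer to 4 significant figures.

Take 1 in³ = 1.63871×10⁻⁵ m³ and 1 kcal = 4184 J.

0.02064 MJ/in³

0.3010 kcal/mL × 4184 J/kcal ÷ 10⁻⁶ m³/mL = 1.25938×10⁹ J/m³
1.25938×10⁹ J/m³ ÷ 1000000 J/MJ × 1.63871×10⁻⁵ m³/in³ = 0.0206376 MJ/in³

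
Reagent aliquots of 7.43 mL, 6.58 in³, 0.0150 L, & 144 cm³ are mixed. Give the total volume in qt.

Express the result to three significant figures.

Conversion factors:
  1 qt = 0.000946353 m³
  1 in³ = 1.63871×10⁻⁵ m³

7.43 mL × 10⁻⁶ = 7.43×10⁻⁶ m³
6.58 in³ × 1.63871×10⁻⁵ = 1.07827×10⁻⁴ m³
0.0150 L × 0.001 = 1.5×10⁻⁵ m³
144 cm³ × 10⁻⁶ = 1.44×10⁻⁴ m³
Combined: 7.43×10⁻⁶ + 1.07827×10⁻⁴ + 1.5×10⁻⁵ + 1.44×10⁻⁴ = 2.74257×10⁻⁴ m³
In qt: 2.74257×10⁻⁴ / 0.000946353 = 0.289804 qt

0.290 qt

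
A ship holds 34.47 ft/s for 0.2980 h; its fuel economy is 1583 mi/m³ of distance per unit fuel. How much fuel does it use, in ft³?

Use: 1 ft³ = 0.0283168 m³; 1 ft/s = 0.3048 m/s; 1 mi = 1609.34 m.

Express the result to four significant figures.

34.47 ft/s → 10.5065 m/s
0.2980 h → 1072.8 s
d = v × t = 10.5065 × 1072.8 = 11271.4 m
1583 mi/m³ → 2.54759×10⁶ m/m³
V = d / (distance per unit fuel) = 11271.4 / 2.54759×10⁶ = 0.00442434 m³
In ft³: 0.00442434 / 0.0283168 = 0.156244 ft³

0.1562 ft³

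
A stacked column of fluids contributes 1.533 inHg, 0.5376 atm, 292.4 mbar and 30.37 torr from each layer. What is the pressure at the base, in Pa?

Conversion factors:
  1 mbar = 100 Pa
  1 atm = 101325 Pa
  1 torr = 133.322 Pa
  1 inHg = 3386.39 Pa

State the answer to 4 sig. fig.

1.533 inHg × 3386.39 → 5191.34 Pa
0.5376 atm × 101325 → 54472.3 Pa
292.4 mbar × 100 → 29240 Pa
30.37 torr × 133.322 → 4048.99 Pa
Total: 5191.34 + 54472.3 + 29240 + 4048.99 = 92952.6 Pa

9.295×10⁴ Pa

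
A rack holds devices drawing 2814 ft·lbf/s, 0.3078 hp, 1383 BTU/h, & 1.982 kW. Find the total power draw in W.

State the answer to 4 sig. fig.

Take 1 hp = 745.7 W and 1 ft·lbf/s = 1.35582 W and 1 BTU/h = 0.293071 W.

6432 W

2814 ft·lbf/s × 1.35582 = 3815.28 W
0.3078 hp × 745.7 = 229.526 W
1383 BTU/h × 0.293071 = 405.317 W
1.982 kW × 1000 = 1982 W
Sum: 3815.28 + 229.526 + 405.317 + 1982 = 6432.12 W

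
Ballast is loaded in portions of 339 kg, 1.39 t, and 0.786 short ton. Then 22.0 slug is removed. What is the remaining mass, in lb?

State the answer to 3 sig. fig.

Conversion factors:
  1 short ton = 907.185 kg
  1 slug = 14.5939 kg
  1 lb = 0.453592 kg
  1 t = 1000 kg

4680 lb

339 kg (already kg)
1.39 t × 1000 = 1390 kg
0.786 short ton × 907.185 = 713.047 kg
22.0 slug × 14.5939 = 321.066 kg
Result: 339 + 1390 + 713.047 − 321.066 = 2120.98 kg
In lb: 2120.98 / 0.453592 = 4675.96 lb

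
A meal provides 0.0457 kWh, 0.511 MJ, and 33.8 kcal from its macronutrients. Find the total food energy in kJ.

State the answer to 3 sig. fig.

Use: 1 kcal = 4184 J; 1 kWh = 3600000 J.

817 kJ

0.0457 kWh × 3600000 = 164520 J
0.511 MJ × 1000000 = 511000 J
33.8 kcal × 4184 = 141419 J
Combined: 164520 + 511000 + 141419 = 816939 J
In kJ: 816939 / 1000 = 816.939 kJ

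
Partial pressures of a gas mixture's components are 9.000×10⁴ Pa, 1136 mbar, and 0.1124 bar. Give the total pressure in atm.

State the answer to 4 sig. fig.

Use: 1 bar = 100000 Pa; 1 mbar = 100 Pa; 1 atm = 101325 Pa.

9.000×10⁴ Pa (already Pa)
1136 mbar × 100 = 113600 Pa
0.1124 bar × 100000 = 11240 Pa
Combined: 90000 + 113600 + 11240 = 214840 Pa
In atm: 214840 / 101325 = 2.12031 atm

2.120 atm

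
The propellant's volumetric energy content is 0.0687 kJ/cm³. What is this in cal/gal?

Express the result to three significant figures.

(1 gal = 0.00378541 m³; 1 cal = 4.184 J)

6.22×10⁴ cal/gal

0.0687 kJ/cm³ × 1000 J/kJ ÷ 10⁻⁶ m³/cm³ = 6.87×10⁷ J/m³
6.87×10⁷ J/m³ ÷ 4.184 J/cal × 0.00378541 m³/gal = 62155.3 cal/gal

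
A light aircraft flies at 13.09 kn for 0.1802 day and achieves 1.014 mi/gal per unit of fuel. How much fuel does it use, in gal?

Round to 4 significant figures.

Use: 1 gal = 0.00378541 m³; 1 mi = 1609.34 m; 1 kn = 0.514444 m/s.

64.25 gal

13.09 kn → 6.73407 m/s
0.1802 day → 15569.3 s
d = v × t = 6.73407 × 15569.3 = 104845 m
1.014 mi/gal → 431095 m/m³
V = d / (distance per unit fuel) = 104845 / 431095 = 0.243206 m³
In gal: 0.243206 / 0.00378541 = 64.2483 gal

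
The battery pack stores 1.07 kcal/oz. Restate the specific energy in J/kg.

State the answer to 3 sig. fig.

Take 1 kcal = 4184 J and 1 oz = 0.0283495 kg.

1.58×10⁵ J/kg

1.07 kcal/oz × 4184 J/kcal ÷ 0.0283495 kg/oz = 157917 J/kg
157917 J/kg  = 157917 J/kg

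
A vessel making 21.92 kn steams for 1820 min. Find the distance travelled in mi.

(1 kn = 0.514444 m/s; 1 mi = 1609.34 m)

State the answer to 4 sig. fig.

21.92 kn × 0.514444 → 11.2766 m/s
1820 min × 60 → 109200 s
d = v × t = 11.2766 m/s × 109200 s = 1.2314×10⁶ m
1.2314×10⁶ m ÷ (1609.34 m/mi) = 765.158 mi

765.2 mi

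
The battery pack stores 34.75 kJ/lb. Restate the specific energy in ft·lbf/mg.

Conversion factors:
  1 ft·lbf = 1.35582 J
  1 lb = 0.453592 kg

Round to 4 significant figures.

34.75 kJ/lb × 1000 J/kJ ÷ 0.453592 kg/lb = 76610.7 J/kg
76610.7 J/kg ÷ 1.35582 J/ft·lbf × 10⁻⁶ kg/mg = 0.0565051 ft·lbf/mg

0.05651 ft·lbf/mg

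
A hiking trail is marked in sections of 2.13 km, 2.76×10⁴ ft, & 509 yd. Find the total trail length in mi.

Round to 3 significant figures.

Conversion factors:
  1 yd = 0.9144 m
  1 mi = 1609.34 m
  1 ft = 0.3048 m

2.13 km × 1000 = 2130 m
2.76×10⁴ ft × 0.3048 = 8412.48 m
509 yd × 0.9144 = 465.43 m
Combined: 2130 + 8412.48 + 465.43 = 11007.9 m
In mi: 11007.9 / 1609.34 = 6.84001 mi

6.84 mi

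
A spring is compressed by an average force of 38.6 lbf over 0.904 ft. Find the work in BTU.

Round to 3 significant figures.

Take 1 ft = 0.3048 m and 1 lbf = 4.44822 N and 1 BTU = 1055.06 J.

0.0448 BTU

38.6 lbf × 4.44822 = 171.701 N
0.904 ft × 0.3048 = 0.275539 m
W = F × d = 171.701 N × 0.275539 m = 47.3103 J
47.3103 J ÷ (1055.06 J/BTU) = 0.0448413 BTU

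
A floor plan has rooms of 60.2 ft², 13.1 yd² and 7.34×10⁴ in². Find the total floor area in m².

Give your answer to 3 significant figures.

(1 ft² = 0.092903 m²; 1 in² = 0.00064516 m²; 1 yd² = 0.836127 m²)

63.9 m²

60.2 ft² × 0.092903 = 5.59276 m²
13.1 yd² × 0.836127 = 10.9533 m²
7.34×10⁴ in² × 0.00064516 = 47.3547 m²
Sum: 5.59276 + 10.9533 + 47.3547 = 63.9008 m²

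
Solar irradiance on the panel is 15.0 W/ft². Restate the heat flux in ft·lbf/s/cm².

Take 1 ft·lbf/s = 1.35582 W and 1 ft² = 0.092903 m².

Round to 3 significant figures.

15.0 W/ft² ÷ 0.092903 m²/ft² = 161.459 W/m²
161.459 W/m² ÷ 1.35582 W/ft·lbf/s × 0.0001 m²/cm² = 0.0119086 ft·lbf/s/cm²

0.0119 ft·lbf/s/cm²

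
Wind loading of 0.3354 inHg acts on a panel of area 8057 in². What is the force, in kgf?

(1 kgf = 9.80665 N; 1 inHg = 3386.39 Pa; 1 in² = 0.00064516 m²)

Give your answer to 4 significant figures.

0.3354 inHg × 3386.39 → 1135.8 Pa
8057 in² × 0.00064516 → 5.19805 m²
F = P × A = 1135.8 Pa × 5.19805 m² = 5903.95 N
5903.95 N ÷ (9.80665 N/kgf) = 602.035 kgf

602.0 kgf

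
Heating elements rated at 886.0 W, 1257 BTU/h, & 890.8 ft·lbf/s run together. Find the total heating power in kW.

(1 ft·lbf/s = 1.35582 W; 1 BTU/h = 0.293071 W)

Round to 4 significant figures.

2.462 kW

886.0 W (already W)
1257 BTU/h × 0.293071 → 368.39 W
890.8 ft·lbf/s × 1.35582 → 1207.76 W
Combined: 886 + 368.39 + 1207.76 = 2462.15 W
In kW: 2462.15 / 1000 = 2.46215 kW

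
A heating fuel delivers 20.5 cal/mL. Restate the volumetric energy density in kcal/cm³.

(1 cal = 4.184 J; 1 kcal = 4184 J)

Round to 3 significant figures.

20.5 cal/mL × 4.184 J/cal ÷ 10⁻⁶ m³/mL = 8.5772×10⁷ J/m³
8.5772×10⁷ J/m³ ÷ 4184 J/kcal × 10⁻⁶ m³/cm³ = 0.0205 kcal/cm³

0.0205 kcal/cm³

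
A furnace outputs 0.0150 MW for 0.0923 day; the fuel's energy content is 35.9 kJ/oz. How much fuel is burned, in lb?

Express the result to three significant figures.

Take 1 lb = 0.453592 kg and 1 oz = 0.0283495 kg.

0.0150 MW → 15000 W
0.0923 day → 7974.72 s
E = P × t = 15000 × 7974.72 = 1.19621×10⁸ J
35.9 kJ/oz → 1.26634×10⁶ J/kg
m = E / e_s = 1.19621×10⁸ / 1.26634×10⁶ = 94.462 kg
In lb: 94.462 / 0.453592 = 208.253 lb

208 lb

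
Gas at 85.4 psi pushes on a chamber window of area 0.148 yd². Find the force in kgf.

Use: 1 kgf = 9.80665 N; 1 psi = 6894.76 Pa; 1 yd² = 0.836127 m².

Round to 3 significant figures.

85.4 psi × 6894.76 → 588813 Pa
0.148 yd² × 0.836127 → 0.123747 m²
F = P × A = 588813 Pa × 0.123747 m² = 72863.8 N
72863.8 N ÷ (9.80665 N/kgf) = 7430.04 kgf

7430 kgf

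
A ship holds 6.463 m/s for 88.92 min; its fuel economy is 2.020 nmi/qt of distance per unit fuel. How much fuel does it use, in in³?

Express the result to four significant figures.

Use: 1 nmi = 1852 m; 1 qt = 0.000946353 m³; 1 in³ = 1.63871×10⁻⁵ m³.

88.92 min → 5335.2 s
d = v × t = 6.463 × 5335.2 = 34481.4 m
2.020 nmi/qt → 3.95311×10⁶ m/m³
V = d / (distance per unit fuel) = 34481.4 / 3.95311×10⁶ = 0.0087226 m³
In in³: 0.0087226 / 1.63871×10⁻⁵ = 532.285 in³

532.3 in³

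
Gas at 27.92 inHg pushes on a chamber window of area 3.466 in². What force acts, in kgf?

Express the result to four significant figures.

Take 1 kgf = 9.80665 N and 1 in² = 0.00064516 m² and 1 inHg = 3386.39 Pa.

21.56 kgf

27.92 inHg × 3386.39 → 94548 Pa
3.466 in² × 0.00064516 → 0.00223612 m²
F = P × A = 94548 Pa × 0.00223612 m² = 211.421 N
211.421 N ÷ (9.80665 N/kgf) = 21.5589 kgf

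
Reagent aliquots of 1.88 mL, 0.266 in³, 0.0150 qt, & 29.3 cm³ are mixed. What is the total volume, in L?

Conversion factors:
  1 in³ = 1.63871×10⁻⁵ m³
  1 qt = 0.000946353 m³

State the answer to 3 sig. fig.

1.88 mL × 10⁻⁶ = 1.88×10⁻⁶ m³
0.266 in³ × 1.63871×10⁻⁵ = 4.35897×10⁻⁶ m³
0.0150 qt × 0.000946353 = 1.41953×10⁻⁵ m³
29.3 cm³ × 10⁻⁶ = 2.93×10⁻⁵ m³
Total: 1.88×10⁻⁶ + 4.35897×10⁻⁶ + 1.41953×10⁻⁵ + 2.93×10⁻⁵ = 4.97343×10⁻⁵ m³
In L: 4.97343×10⁻⁵ / 0.001 = 0.0497343 L

0.0497 L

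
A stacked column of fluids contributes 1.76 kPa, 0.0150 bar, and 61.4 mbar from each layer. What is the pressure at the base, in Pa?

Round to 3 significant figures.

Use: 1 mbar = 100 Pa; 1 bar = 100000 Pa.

9400 Pa

1.76 kPa × 1000 = 1760 Pa
0.0150 bar × 100000 = 1500 Pa
61.4 mbar × 100 = 6140 Pa
Sum: 1760 + 1500 + 6140 = 9400 Pa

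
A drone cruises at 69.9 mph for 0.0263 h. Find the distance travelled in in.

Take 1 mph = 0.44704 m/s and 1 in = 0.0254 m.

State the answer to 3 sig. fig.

1.16×10⁵ in

69.9 mph × 0.44704 = 31.2481 m/s
0.0263 h × 3600 = 94.68 s
d = v × t = 31.2481 m/s × 94.68 s = 2958.57 m
2958.57 m ÷ (0.0254 m/in) = 116479 in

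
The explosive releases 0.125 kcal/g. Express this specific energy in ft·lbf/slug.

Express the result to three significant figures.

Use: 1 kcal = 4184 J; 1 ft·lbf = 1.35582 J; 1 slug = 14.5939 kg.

5.63×10⁶ ft·lbf/slug

0.125 kcal/g × 4184 J/kcal ÷ 0.001 kg/g = 523000 J/kg
523000 J/kg ÷ 1.35582 J/ft·lbf × 14.5939 kg/slug = 5.62952×10⁶ ft·lbf/slug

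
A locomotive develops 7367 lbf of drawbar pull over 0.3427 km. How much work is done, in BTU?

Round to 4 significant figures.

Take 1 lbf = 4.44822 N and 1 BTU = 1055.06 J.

1.064×10⁴ BTU

7367 lbf × 4.44822 = 32770 N
0.3427 km × 1000 = 342.7 m
W = F × d = 32770 N × 342.7 m = 1.12303×10⁷ J
1.12303×10⁷ J ÷ (1055.06 J/BTU) = 10644.2 BTU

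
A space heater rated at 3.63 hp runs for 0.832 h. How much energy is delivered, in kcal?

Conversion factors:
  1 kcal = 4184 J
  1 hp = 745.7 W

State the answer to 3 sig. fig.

1940 kcal

3.63 hp × 745.7 = 2706.89 W
0.832 h × 3600 = 2995.2 s
E = P × t = 2706.89 W × 2995.2 s = 8.10768×10⁶ J
8.10768×10⁶ J ÷ (4184 J/kcal) = 1937.78 kcal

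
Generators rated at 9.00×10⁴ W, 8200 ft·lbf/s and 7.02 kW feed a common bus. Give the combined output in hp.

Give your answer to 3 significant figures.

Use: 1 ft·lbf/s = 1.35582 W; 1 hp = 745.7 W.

145 hp

9.00×10⁴ W (already W)
8200 ft·lbf/s × 1.35582 = 11117.7 W
7.02 kW × 1000 = 7020 W
Sum: 90000 + 11117.7 + 7020 = 108138 W
In hp: 108138 / 745.7 = 145.015 hp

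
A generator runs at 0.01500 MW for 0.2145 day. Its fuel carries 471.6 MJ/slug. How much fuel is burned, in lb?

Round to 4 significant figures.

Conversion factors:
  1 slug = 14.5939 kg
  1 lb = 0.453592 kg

18.97 lb

0.01500 MW → 15000 W
0.2145 day → 18532.8 s
E = P × t = 15000 × 18532.8 = 2.77992×10⁸ J
471.6 MJ/slug → 3.23149×10⁷ J/kg
m = E / e_s = 2.77992×10⁸ / 3.23149×10⁷ = 8.6026 kg
In lb: 8.6026 / 0.453592 = 18.9655 lb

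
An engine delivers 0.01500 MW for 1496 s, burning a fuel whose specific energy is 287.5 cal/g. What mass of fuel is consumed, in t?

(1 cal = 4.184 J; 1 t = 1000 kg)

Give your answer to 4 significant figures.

0.01865 t

0.01500 MW → 15000 W
E = P × t = 15000 × 1496 = 2.244×10⁷ J
287.5 cal/g → 1.2029×10⁶ J/kg
m = E / e_s = 2.244×10⁷ / 1.2029×10⁶ = 18.6549 kg
In t: 18.6549 / 1000 = 0.0186549 t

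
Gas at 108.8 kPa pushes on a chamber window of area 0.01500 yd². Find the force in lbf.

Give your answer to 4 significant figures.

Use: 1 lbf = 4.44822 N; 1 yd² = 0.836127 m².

108.8 kPa × 1000 → 108800 Pa
0.01500 yd² × 0.836127 → 0.0125419 m²
F = P × A = 108800 Pa × 0.0125419 m² = 1364.56 N
1364.56 N ÷ (4.44822 N/lbf) = 306.765 lbf

306.8 lbf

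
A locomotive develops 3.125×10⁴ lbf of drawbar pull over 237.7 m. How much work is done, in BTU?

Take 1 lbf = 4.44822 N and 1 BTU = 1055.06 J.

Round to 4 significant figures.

3.125×10⁴ lbf × 4.44822 → 139007 N
W = F × d = 139007 N × 237.7 m = 3.3042×10⁷ J
3.3042×10⁷ J ÷ (1055.06 J/BTU) = 31317.7 BTU

3.132×10⁴ BTU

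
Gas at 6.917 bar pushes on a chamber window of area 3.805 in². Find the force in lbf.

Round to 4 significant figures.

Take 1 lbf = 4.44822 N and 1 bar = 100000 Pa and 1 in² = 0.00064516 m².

6.917 bar × 100000 = 691700 Pa
3.805 in² × 0.00064516 = 0.00245483 m²
F = P × A = 691700 Pa × 0.00245483 m² = 1698.01 N
1698.01 N ÷ (4.44822 N/lbf) = 381.728 lbf

381.7 lbf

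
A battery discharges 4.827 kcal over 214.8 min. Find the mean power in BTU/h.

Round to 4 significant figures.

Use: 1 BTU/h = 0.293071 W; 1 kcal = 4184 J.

4.827 kcal × 4184 → 20196.2 J
214.8 min × 60 → 12888 s
P = E / t = 20196.2 J / 12888 s = 1.56705 W
1.56705 W ÷ (0.293071 W/BTU/h) = 5.347 BTU/h

5.347 BTU/h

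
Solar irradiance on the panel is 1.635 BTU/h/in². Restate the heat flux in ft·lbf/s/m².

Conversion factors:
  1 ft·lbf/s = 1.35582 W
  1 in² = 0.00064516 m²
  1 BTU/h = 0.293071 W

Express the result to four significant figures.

547.8 ft·lbf/s/m²

1.635 BTU/h/in² × 0.293071 W/BTU/h ÷ 0.00064516 m²/in² = 742.717 W/m²
742.717 W/m² ÷ 1.35582 W/ft·lbf/s = 547.799 ft·lbf/s/m²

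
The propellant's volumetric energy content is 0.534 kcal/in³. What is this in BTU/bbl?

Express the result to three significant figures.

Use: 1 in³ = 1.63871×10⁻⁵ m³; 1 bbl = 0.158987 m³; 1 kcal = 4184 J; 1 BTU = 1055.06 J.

2.05×10⁴ BTU/bbl

0.534 kcal/in³ × 4184 J/kcal ÷ 1.63871×10⁻⁵ m³/in³ = 1.36342×10⁸ J/m³
1.36342×10⁸ J/m³ ÷ 1055.06 J/BTU × 0.158987 m³/bbl = 20545.4 BTU/bbl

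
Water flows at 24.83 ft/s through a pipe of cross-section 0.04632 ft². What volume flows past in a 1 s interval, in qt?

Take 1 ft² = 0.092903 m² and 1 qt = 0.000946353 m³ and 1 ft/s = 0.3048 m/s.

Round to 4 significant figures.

24.83 ft/s × 0.3048 = 7.56818 m/s
0.04632 ft² × 0.092903 = 0.00430327 m²
V = v × A × t = 7.56818 m/s × 0.00430327 m² × 1 s = 0.0325679 m³
0.0325679 m³ ÷ (0.000946353 m³/qt) = 34.4141 qt

34.41 qt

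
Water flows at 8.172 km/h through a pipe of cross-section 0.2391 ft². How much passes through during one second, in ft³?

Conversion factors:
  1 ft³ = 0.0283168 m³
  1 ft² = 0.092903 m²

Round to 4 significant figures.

1.781 ft³

8.172 km/h × (1/3.6) → 2.27 m/s
0.2391 ft² × 0.092903 → 0.0222131 m²
V = v × A × t = 2.27 m/s × 0.0222131 m² × 1 s = 0.0504237 m³
0.0504237 m³ ÷ (0.0283168 m³/ft³) = 1.7807 ft³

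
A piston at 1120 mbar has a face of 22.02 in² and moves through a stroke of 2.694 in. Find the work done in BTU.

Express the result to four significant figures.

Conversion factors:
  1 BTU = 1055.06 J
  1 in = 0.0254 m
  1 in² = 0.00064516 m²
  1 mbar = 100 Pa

1120 mbar → 112000 Pa
22.02 in² → 0.0142064 m²
F = P × A = 112000 × 0.0142064 = 1591.12 N
2.694 in → 0.0684276 m
W = F × d = 1591.12 × 0.0684276 = 108.877 J
In BTU: 108.877 / 1055.06 = 0.103195 BTU

0.1032 BTU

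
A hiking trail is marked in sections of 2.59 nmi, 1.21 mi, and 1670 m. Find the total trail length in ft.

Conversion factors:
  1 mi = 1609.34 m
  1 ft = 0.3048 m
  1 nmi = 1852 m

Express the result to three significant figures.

2.76×10⁴ ft

2.59 nmi × 1852 = 4796.68 m
1.21 mi × 1609.34 = 1947.3 m
1670 m (already m)
Total: 4796.68 + 1947.3 + 1670 = 8413.98 m
In ft: 8413.98 / 0.3048 = 27604.9 ft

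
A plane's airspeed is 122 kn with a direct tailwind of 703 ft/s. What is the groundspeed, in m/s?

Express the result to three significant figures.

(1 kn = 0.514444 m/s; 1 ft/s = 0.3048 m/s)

122 kn × 0.514444 = 62.7622 m/s
703 ft/s × 0.3048 = 214.274 m/s
Total: 62.7622 + 214.274 = 277.036 m/s

277 m/s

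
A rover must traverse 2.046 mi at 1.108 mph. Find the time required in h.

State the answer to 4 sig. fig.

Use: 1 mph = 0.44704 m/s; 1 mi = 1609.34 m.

2.046 mi × 1609.34 → 3292.71 m
1.108 mph × 0.44704 → 0.49532 m/s
t = d / v = 3292.71 m / 0.49532 m/s = 6647.64 s
6647.64 s ÷ (3600 s/h) = 1.84657 h

1.847 h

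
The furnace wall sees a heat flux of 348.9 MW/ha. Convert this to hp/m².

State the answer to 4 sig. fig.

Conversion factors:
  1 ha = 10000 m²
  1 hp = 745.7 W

46.79 hp/m²

348.9 MW/ha × 1000000 W/MW ÷ 10000 m²/ha = 34890 W/m²
34890 W/m² ÷ 745.7 W/hp = 46.7883 hp/m²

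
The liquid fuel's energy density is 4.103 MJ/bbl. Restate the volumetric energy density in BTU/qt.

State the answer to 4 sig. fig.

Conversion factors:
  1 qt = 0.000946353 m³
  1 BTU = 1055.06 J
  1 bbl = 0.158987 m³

23.15 BTU/qt

4.103 MJ/bbl × 1000000 J/MJ ÷ 0.158987 m³/bbl = 2.58071×10⁷ J/m³
2.58071×10⁷ J/m³ ÷ 1055.06 J/BTU × 0.000946353 m³/qt = 23.1481 BTU/qt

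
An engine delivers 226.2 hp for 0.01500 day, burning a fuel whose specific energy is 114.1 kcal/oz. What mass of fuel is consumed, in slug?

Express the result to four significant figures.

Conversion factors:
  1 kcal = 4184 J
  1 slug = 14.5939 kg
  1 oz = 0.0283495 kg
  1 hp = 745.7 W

0.8895 slug

226.2 hp → 168677 W
0.01500 day → 1296 s
E = P × t = 168677 × 1296 = 2.18605×10⁸ J
114.1 kcal/oz → 1.68396×10⁷ J/kg
m = E / e_s = 2.18605×10⁸ / 1.68396×10⁷ = 12.9816 kg
In slug: 12.9816 / 14.5939 = 0.889522 slug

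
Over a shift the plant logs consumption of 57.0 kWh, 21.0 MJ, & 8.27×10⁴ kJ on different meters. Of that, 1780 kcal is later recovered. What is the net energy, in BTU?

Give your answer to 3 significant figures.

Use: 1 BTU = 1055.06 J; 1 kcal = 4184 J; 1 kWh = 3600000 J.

57.0 kWh × 3600000 = 2.052×10⁸ J
21.0 MJ × 1000000 = 2.1×10⁷ J
8.27×10⁴ kJ × 1000 = 8.27×10⁷ J
1780 kcal × 4184 = 7.44752×10⁶ J
Result: 2.052×10⁸ + 2.1×10⁷ + 8.27×10⁷ − 7.44752×10⁶ = 3.01452×10⁸ J
In BTU: 3.01452×10⁸ / 1055.06 = 285720 BTU

2.86×10⁵ BTU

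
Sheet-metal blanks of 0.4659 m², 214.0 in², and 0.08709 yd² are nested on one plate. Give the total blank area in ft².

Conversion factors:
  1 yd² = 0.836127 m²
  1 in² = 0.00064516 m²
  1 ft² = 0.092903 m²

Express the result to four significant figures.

7.285 ft²

0.4659 m² (already m²)
214.0 in² × 0.00064516 = 0.138064 m²
0.08709 yd² × 0.836127 = 0.0728183 m²
Sum: 0.4659 + 0.138064 + 0.0728183 = 0.676782 m²
In ft²: 0.676782 / 0.092903 = 7.28482 ft²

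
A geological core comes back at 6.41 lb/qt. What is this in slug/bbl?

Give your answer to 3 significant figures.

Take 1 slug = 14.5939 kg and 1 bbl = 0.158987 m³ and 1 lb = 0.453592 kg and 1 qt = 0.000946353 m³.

33.5 slug/bbl

6.41 lb/qt × 0.453592 kg/lb ÷ 0.000946353 m³/qt = 3072.35 kg/m³
3072.35 kg/m³ ÷ 14.5939 kg/slug × 0.158987 m³/bbl = 33.4704 slug/bbl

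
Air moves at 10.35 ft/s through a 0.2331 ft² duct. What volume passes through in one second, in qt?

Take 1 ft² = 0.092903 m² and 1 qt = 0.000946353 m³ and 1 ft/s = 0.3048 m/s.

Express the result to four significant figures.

72.19 qt

10.35 ft/s × 0.3048 → 3.15468 m/s
0.2331 ft² × 0.092903 → 0.0216557 m²
V = v × A × t = 3.15468 m/s × 0.0216557 m² × 1 s = 0.0683168 m³
0.0683168 m³ ÷ (0.000946353 m³/qt) = 72.1896 qt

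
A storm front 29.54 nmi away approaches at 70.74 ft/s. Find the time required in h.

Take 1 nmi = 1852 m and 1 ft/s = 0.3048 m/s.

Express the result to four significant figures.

29.54 nmi × 1852 = 54708.1 m
70.74 ft/s × 0.3048 = 21.5616 m/s
t = d / v = 54708.1 m / 21.5616 m/s = 2537.29 s
2537.29 s ÷ (3600 s/h) = 0.704803 h

0.7048 h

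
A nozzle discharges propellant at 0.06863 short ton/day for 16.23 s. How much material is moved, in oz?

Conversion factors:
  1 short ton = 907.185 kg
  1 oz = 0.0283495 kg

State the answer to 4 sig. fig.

0.06863 short ton/day → 7.20603×10⁻⁴ kg/s
m = ṁ × t = 7.20603×10⁻⁴ × 16.23 = 0.0116954 kg
In oz: 0.0116954 / 0.0283495 = 0.412543 oz

0.4125 oz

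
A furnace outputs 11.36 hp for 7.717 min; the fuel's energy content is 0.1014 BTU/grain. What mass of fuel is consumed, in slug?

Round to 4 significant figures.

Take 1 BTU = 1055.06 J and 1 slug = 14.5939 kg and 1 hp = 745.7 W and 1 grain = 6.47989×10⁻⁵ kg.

0.1628 slug

11.36 hp → 8471.15 W
7.717 min → 463.02 s
E = P × t = 8471.15 × 463.02 = 3.92231×10⁶ J
0.1014 BTU/grain → 1.651×10⁶ J/kg
m = E / e_s = 3.92231×10⁶ / 1.651×10⁶ = 2.37572 kg
In slug: 2.37572 / 14.5939 = 0.162789 slug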